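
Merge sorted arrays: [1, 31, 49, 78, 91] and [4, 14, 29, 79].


Take 1 from A
Take 4 from B
Take 14 from B
Take 29 from B
Take 31 from A
Take 49 from A
Take 78 from A
Take 79 from B

Merged: [1, 4, 14, 29, 31, 49, 78, 79, 91]


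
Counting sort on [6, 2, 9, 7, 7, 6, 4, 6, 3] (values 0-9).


Input: [6, 2, 9, 7, 7, 6, 4, 6, 3]
Counts: [0, 0, 1, 1, 1, 0, 3, 2, 0, 1]

Sorted: [2, 3, 4, 6, 6, 6, 7, 7, 9]


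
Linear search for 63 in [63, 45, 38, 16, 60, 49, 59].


i=0: 63==63 found!

Found at 0, 1 comps


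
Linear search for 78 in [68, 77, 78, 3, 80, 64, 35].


i=0: 68!=78
i=1: 77!=78
i=2: 78==78 found!

Found at 2, 3 comps


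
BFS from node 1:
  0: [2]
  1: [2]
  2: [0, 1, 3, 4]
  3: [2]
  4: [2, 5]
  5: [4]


Visit 1, enqueue [2]
Visit 2, enqueue [0, 3, 4]
Visit 0, enqueue []
Visit 3, enqueue []
Visit 4, enqueue [5]
Visit 5, enqueue []

BFS order: [1, 2, 0, 3, 4, 5]


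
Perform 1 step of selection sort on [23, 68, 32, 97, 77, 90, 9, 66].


Initial: [23, 68, 32, 97, 77, 90, 9, 66]
Step 1: min=9 at 6
  Swap: [9, 68, 32, 97, 77, 90, 23, 66]

After 1 step: [9, 68, 32, 97, 77, 90, 23, 66]


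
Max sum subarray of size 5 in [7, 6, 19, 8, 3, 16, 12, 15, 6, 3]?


[0:5]: 43
[1:6]: 52
[2:7]: 58
[3:8]: 54
[4:9]: 52
[5:10]: 52

Max: 58 at [2:7]


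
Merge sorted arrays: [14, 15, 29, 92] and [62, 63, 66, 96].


Take 14 from A
Take 15 from A
Take 29 from A
Take 62 from B
Take 63 from B
Take 66 from B
Take 92 from A

Merged: [14, 15, 29, 62, 63, 66, 92, 96]


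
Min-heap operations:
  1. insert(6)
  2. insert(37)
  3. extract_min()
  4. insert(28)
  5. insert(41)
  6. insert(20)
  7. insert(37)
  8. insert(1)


insert(6) -> [6]
insert(37) -> [6, 37]
extract_min()->6, [37]
insert(28) -> [28, 37]
insert(41) -> [28, 37, 41]
insert(20) -> [20, 28, 41, 37]
insert(37) -> [20, 28, 41, 37, 37]
insert(1) -> [1, 28, 20, 37, 37, 41]

Final heap: [1, 28, 20, 37, 37, 41]


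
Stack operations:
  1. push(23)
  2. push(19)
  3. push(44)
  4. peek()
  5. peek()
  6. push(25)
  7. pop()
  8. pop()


push(23) -> [23]
push(19) -> [23, 19]
push(44) -> [23, 19, 44]
peek()->44
peek()->44
push(25) -> [23, 19, 44, 25]
pop()->25, [23, 19, 44]
pop()->44, [23, 19]

Final stack: [23, 19]


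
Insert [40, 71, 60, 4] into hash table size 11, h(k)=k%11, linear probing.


Insert 40: h=7 -> slot 7
Insert 71: h=5 -> slot 5
Insert 60: h=5, 1 probes -> slot 6
Insert 4: h=4 -> slot 4

Table: [None, None, None, None, 4, 71, 60, 40, None, None, None]


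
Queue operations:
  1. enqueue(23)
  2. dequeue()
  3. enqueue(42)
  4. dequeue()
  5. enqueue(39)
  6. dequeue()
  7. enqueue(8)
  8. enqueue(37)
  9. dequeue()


enqueue(23) -> [23]
dequeue()->23, []
enqueue(42) -> [42]
dequeue()->42, []
enqueue(39) -> [39]
dequeue()->39, []
enqueue(8) -> [8]
enqueue(37) -> [8, 37]
dequeue()->8, [37]

Final queue: [37]


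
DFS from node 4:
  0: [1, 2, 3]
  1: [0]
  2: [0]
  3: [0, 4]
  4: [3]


Visit 4, push [3]
Visit 3, push [0]
Visit 0, push [2, 1]
Visit 1, push []
Visit 2, push []

DFS order: [4, 3, 0, 1, 2]


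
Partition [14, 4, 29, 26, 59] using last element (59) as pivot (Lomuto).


Pivot: 59
  14 <= 59: advance i (no swap)
  4 <= 59: advance i (no swap)
  29 <= 59: advance i (no swap)
  26 <= 59: advance i (no swap)
Place pivot at 4: [14, 4, 29, 26, 59]

Partitioned: [14, 4, 29, 26, 59]


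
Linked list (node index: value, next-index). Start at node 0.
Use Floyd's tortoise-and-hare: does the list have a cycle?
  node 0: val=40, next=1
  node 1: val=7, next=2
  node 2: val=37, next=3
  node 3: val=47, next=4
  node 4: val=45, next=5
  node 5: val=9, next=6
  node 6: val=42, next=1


Floyd's tortoise (slow, +1) and hare (fast, +2):
  init: slow=0, fast=0
  step 1: slow=1, fast=2
  step 2: slow=2, fast=4
  step 3: slow=3, fast=6
  step 4: slow=4, fast=2
  step 5: slow=5, fast=4
  step 6: slow=6, fast=6
  slow == fast at node 6: cycle detected

Cycle: yes


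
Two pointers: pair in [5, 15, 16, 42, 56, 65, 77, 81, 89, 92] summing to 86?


lo=0(5)+hi=9(92)=97
lo=0(5)+hi=8(89)=94
lo=0(5)+hi=7(81)=86

Yes: 5+81=86


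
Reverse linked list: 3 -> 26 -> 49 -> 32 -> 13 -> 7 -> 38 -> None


Step 1: curr=3, set curr.next=prev(None) | reversed so far: 3
Step 2: curr=26, set curr.next=prev(3) | reversed so far: 26 -> 3
Step 3: curr=49, set curr.next=prev(26) | reversed so far: 49 -> 26 -> 3
Step 4: curr=32, set curr.next=prev(49) | reversed so far: 32 -> 49 -> 26 -> 3
Step 5: curr=13, set curr.next=prev(32) | reversed so far: 13 -> 32 -> 49 -> 26 -> 3
Step 6: curr=7, set curr.next=prev(13) | reversed so far: 7 -> 13 -> 32 -> 49 -> 26 -> 3
Step 7: curr=38, set curr.next=prev(7) | reversed so far: 38 -> 7 -> 13 -> 32 -> 49 -> 26 -> 3

38 -> 7 -> 13 -> 32 -> 49 -> 26 -> 3 -> None


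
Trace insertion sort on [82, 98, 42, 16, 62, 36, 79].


Initial: [82, 98, 42, 16, 62, 36, 79]
Insert 98: [82, 98, 42, 16, 62, 36, 79]
Insert 42: [42, 82, 98, 16, 62, 36, 79]
Insert 16: [16, 42, 82, 98, 62, 36, 79]
Insert 62: [16, 42, 62, 82, 98, 36, 79]
Insert 36: [16, 36, 42, 62, 82, 98, 79]
Insert 79: [16, 36, 42, 62, 79, 82, 98]

Sorted: [16, 36, 42, 62, 79, 82, 98]


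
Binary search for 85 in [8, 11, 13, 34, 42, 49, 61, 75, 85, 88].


Step 1: lo=0, hi=9, mid=4, val=42
Step 2: lo=5, hi=9, mid=7, val=75
Step 3: lo=8, hi=9, mid=8, val=85

Found at index 8


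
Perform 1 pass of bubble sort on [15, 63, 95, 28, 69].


Initial: [15, 63, 95, 28, 69]
Pass 1: [15, 63, 28, 69, 95] (2 swaps)

After 1 pass: [15, 63, 28, 69, 95]


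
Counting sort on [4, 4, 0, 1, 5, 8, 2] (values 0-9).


Input: [4, 4, 0, 1, 5, 8, 2]
Counts: [1, 1, 1, 0, 2, 1, 0, 0, 1, 0]

Sorted: [0, 1, 2, 4, 4, 5, 8]


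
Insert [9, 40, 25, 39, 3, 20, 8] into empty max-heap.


Insert 9: [9]
Insert 40: [40, 9]
Insert 25: [40, 9, 25]
Insert 39: [40, 39, 25, 9]
Insert 3: [40, 39, 25, 9, 3]
Insert 20: [40, 39, 25, 9, 3, 20]
Insert 8: [40, 39, 25, 9, 3, 20, 8]

Final heap: [40, 39, 25, 9, 3, 20, 8]


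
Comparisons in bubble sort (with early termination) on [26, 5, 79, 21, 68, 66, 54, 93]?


Algorithm: bubble sort (with early termination)
Input: [26, 5, 79, 21, 68, 66, 54, 93]
Sorted: [5, 21, 26, 54, 66, 68, 79, 93]

22


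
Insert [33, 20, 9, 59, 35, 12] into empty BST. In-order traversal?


Insert 33: root
Insert 20: L from 33
Insert 9: L from 33 -> L from 20
Insert 59: R from 33
Insert 35: R from 33 -> L from 59
Insert 12: L from 33 -> L from 20 -> R from 9

In-order: [9, 12, 20, 33, 35, 59]


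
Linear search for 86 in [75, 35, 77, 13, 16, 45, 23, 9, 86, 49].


i=0: 75!=86
i=1: 35!=86
i=2: 77!=86
i=3: 13!=86
i=4: 16!=86
i=5: 45!=86
i=6: 23!=86
i=7: 9!=86
i=8: 86==86 found!

Found at 8, 9 comps


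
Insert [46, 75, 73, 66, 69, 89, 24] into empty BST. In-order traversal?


Insert 46: root
Insert 75: R from 46
Insert 73: R from 46 -> L from 75
Insert 66: R from 46 -> L from 75 -> L from 73
Insert 69: R from 46 -> L from 75 -> L from 73 -> R from 66
Insert 89: R from 46 -> R from 75
Insert 24: L from 46

In-order: [24, 46, 66, 69, 73, 75, 89]


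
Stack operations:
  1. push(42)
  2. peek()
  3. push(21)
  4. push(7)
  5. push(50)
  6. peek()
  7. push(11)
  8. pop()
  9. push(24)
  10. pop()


push(42) -> [42]
peek()->42
push(21) -> [42, 21]
push(7) -> [42, 21, 7]
push(50) -> [42, 21, 7, 50]
peek()->50
push(11) -> [42, 21, 7, 50, 11]
pop()->11, [42, 21, 7, 50]
push(24) -> [42, 21, 7, 50, 24]
pop()->24, [42, 21, 7, 50]

Final stack: [42, 21, 7, 50]


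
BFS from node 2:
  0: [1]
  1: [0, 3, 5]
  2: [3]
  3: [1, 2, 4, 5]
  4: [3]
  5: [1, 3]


Visit 2, enqueue [3]
Visit 3, enqueue [1, 4, 5]
Visit 1, enqueue [0]
Visit 4, enqueue []
Visit 5, enqueue []
Visit 0, enqueue []

BFS order: [2, 3, 1, 4, 5, 0]


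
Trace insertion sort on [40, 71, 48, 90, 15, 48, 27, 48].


Initial: [40, 71, 48, 90, 15, 48, 27, 48]
Insert 71: [40, 71, 48, 90, 15, 48, 27, 48]
Insert 48: [40, 48, 71, 90, 15, 48, 27, 48]
Insert 90: [40, 48, 71, 90, 15, 48, 27, 48]
Insert 15: [15, 40, 48, 71, 90, 48, 27, 48]
Insert 48: [15, 40, 48, 48, 71, 90, 27, 48]
Insert 27: [15, 27, 40, 48, 48, 71, 90, 48]
Insert 48: [15, 27, 40, 48, 48, 48, 71, 90]

Sorted: [15, 27, 40, 48, 48, 48, 71, 90]


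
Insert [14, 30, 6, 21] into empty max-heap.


Insert 14: [14]
Insert 30: [30, 14]
Insert 6: [30, 14, 6]
Insert 21: [30, 21, 6, 14]

Final heap: [30, 21, 6, 14]


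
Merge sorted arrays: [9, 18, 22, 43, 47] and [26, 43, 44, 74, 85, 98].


Take 9 from A
Take 18 from A
Take 22 from A
Take 26 from B
Take 43 from A
Take 43 from B
Take 44 from B
Take 47 from A

Merged: [9, 18, 22, 26, 43, 43, 44, 47, 74, 85, 98]


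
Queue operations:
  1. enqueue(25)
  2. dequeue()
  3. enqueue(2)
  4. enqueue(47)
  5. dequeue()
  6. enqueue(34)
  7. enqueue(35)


enqueue(25) -> [25]
dequeue()->25, []
enqueue(2) -> [2]
enqueue(47) -> [2, 47]
dequeue()->2, [47]
enqueue(34) -> [47, 34]
enqueue(35) -> [47, 34, 35]

Final queue: [47, 34, 35]


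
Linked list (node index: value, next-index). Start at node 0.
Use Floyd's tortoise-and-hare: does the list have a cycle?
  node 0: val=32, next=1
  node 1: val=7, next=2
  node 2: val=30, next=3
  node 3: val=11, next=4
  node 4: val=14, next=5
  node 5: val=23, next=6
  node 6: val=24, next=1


Floyd's tortoise (slow, +1) and hare (fast, +2):
  init: slow=0, fast=0
  step 1: slow=1, fast=2
  step 2: slow=2, fast=4
  step 3: slow=3, fast=6
  step 4: slow=4, fast=2
  step 5: slow=5, fast=4
  step 6: slow=6, fast=6
  slow == fast at node 6: cycle detected

Cycle: yes


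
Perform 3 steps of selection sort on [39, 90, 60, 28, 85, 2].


Initial: [39, 90, 60, 28, 85, 2]
Step 1: min=2 at 5
  Swap: [2, 90, 60, 28, 85, 39]
Step 2: min=28 at 3
  Swap: [2, 28, 60, 90, 85, 39]
Step 3: min=39 at 5
  Swap: [2, 28, 39, 90, 85, 60]

After 3 steps: [2, 28, 39, 90, 85, 60]


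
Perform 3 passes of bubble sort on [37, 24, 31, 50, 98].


Initial: [37, 24, 31, 50, 98]
Pass 1: [24, 31, 37, 50, 98] (2 swaps)
Pass 2: [24, 31, 37, 50, 98] (0 swaps)
Pass 3: [24, 31, 37, 50, 98] (0 swaps)

After 3 passes: [24, 31, 37, 50, 98]


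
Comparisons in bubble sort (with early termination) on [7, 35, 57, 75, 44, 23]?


Algorithm: bubble sort (with early termination)
Input: [7, 35, 57, 75, 44, 23]
Sorted: [7, 23, 35, 44, 57, 75]

15


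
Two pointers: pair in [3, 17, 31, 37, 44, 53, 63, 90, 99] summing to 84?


lo=0(3)+hi=8(99)=102
lo=0(3)+hi=7(90)=93
lo=0(3)+hi=6(63)=66
lo=1(17)+hi=6(63)=80
lo=2(31)+hi=6(63)=94
lo=2(31)+hi=5(53)=84

Yes: 31+53=84


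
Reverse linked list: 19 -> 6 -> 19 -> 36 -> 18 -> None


Step 1: curr=19, set curr.next=prev(None) | reversed so far: 19
Step 2: curr=6, set curr.next=prev(19) | reversed so far: 6 -> 19
Step 3: curr=19, set curr.next=prev(6) | reversed so far: 19 -> 6 -> 19
Step 4: curr=36, set curr.next=prev(19) | reversed so far: 36 -> 19 -> 6 -> 19
Step 5: curr=18, set curr.next=prev(36) | reversed so far: 18 -> 36 -> 19 -> 6 -> 19

18 -> 36 -> 19 -> 6 -> 19 -> None


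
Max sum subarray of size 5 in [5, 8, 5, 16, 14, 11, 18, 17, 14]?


[0:5]: 48
[1:6]: 54
[2:7]: 64
[3:8]: 76
[4:9]: 74

Max: 76 at [3:8]


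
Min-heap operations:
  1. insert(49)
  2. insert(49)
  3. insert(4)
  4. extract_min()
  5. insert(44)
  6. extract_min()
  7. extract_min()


insert(49) -> [49]
insert(49) -> [49, 49]
insert(4) -> [4, 49, 49]
extract_min()->4, [49, 49]
insert(44) -> [44, 49, 49]
extract_min()->44, [49, 49]
extract_min()->49, [49]

Final heap: [49]


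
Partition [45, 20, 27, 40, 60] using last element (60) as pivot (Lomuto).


Pivot: 60
  45 <= 60: advance i (no swap)
  20 <= 60: advance i (no swap)
  27 <= 60: advance i (no swap)
  40 <= 60: advance i (no swap)
Place pivot at 4: [45, 20, 27, 40, 60]

Partitioned: [45, 20, 27, 40, 60]


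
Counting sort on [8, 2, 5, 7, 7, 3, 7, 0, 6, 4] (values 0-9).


Input: [8, 2, 5, 7, 7, 3, 7, 0, 6, 4]
Counts: [1, 0, 1, 1, 1, 1, 1, 3, 1, 0]

Sorted: [0, 2, 3, 4, 5, 6, 7, 7, 7, 8]


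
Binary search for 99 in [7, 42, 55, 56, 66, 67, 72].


Step 1: lo=0, hi=6, mid=3, val=56
Step 2: lo=4, hi=6, mid=5, val=67
Step 3: lo=6, hi=6, mid=6, val=72

Not found


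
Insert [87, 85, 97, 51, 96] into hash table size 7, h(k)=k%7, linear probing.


Insert 87: h=3 -> slot 3
Insert 85: h=1 -> slot 1
Insert 97: h=6 -> slot 6
Insert 51: h=2 -> slot 2
Insert 96: h=5 -> slot 5

Table: [None, 85, 51, 87, None, 96, 97]


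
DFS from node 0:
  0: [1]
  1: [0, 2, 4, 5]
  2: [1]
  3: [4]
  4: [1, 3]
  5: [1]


Visit 0, push [1]
Visit 1, push [5, 4, 2]
Visit 2, push []
Visit 4, push [3]
Visit 3, push []
Visit 5, push []

DFS order: [0, 1, 2, 4, 3, 5]


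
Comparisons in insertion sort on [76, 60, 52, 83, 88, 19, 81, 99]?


Algorithm: insertion sort
Input: [76, 60, 52, 83, 88, 19, 81, 99]
Sorted: [19, 52, 60, 76, 81, 83, 88, 99]

14


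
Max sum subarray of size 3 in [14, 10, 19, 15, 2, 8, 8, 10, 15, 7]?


[0:3]: 43
[1:4]: 44
[2:5]: 36
[3:6]: 25
[4:7]: 18
[5:8]: 26
[6:9]: 33
[7:10]: 32

Max: 44 at [1:4]


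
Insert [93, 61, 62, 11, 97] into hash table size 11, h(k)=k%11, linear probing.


Insert 93: h=5 -> slot 5
Insert 61: h=6 -> slot 6
Insert 62: h=7 -> slot 7
Insert 11: h=0 -> slot 0
Insert 97: h=9 -> slot 9

Table: [11, None, None, None, None, 93, 61, 62, None, 97, None]


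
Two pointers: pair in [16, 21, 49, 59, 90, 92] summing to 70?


lo=0(16)+hi=5(92)=108
lo=0(16)+hi=4(90)=106
lo=0(16)+hi=3(59)=75
lo=0(16)+hi=2(49)=65
lo=1(21)+hi=2(49)=70

Yes: 21+49=70


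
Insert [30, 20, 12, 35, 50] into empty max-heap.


Insert 30: [30]
Insert 20: [30, 20]
Insert 12: [30, 20, 12]
Insert 35: [35, 30, 12, 20]
Insert 50: [50, 35, 12, 20, 30]

Final heap: [50, 35, 12, 20, 30]


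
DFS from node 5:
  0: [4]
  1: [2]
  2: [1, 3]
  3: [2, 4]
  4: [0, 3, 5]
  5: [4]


Visit 5, push [4]
Visit 4, push [3, 0]
Visit 0, push []
Visit 3, push [2]
Visit 2, push [1]
Visit 1, push []

DFS order: [5, 4, 0, 3, 2, 1]


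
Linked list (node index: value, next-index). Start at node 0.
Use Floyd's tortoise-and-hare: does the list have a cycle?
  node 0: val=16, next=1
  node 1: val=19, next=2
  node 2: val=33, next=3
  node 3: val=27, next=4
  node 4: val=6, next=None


Floyd's tortoise (slow, +1) and hare (fast, +2):
  init: slow=0, fast=0
  step 1: slow=1, fast=2
  step 2: slow=2, fast=4
  step 3: fast -> None, no cycle

Cycle: no


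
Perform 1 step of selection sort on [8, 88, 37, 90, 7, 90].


Initial: [8, 88, 37, 90, 7, 90]
Step 1: min=7 at 4
  Swap: [7, 88, 37, 90, 8, 90]

After 1 step: [7, 88, 37, 90, 8, 90]


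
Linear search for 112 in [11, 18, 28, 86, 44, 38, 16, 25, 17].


i=0: 11!=112
i=1: 18!=112
i=2: 28!=112
i=3: 86!=112
i=4: 44!=112
i=5: 38!=112
i=6: 16!=112
i=7: 25!=112
i=8: 17!=112

Not found, 9 comps


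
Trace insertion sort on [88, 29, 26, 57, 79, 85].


Initial: [88, 29, 26, 57, 79, 85]
Insert 29: [29, 88, 26, 57, 79, 85]
Insert 26: [26, 29, 88, 57, 79, 85]
Insert 57: [26, 29, 57, 88, 79, 85]
Insert 79: [26, 29, 57, 79, 88, 85]
Insert 85: [26, 29, 57, 79, 85, 88]

Sorted: [26, 29, 57, 79, 85, 88]


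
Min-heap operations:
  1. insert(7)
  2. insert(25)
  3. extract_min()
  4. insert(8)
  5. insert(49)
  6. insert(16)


insert(7) -> [7]
insert(25) -> [7, 25]
extract_min()->7, [25]
insert(8) -> [8, 25]
insert(49) -> [8, 25, 49]
insert(16) -> [8, 16, 49, 25]

Final heap: [8, 16, 49, 25]


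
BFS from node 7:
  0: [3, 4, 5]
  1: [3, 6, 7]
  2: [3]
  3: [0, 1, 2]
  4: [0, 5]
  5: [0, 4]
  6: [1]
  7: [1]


Visit 7, enqueue [1]
Visit 1, enqueue [3, 6]
Visit 3, enqueue [0, 2]
Visit 6, enqueue []
Visit 0, enqueue [4, 5]
Visit 2, enqueue []
Visit 4, enqueue []
Visit 5, enqueue []

BFS order: [7, 1, 3, 6, 0, 2, 4, 5]


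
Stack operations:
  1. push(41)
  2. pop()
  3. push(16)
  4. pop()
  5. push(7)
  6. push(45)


push(41) -> [41]
pop()->41, []
push(16) -> [16]
pop()->16, []
push(7) -> [7]
push(45) -> [7, 45]

Final stack: [7, 45]


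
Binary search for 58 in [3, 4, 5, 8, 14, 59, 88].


Step 1: lo=0, hi=6, mid=3, val=8
Step 2: lo=4, hi=6, mid=5, val=59
Step 3: lo=4, hi=4, mid=4, val=14

Not found


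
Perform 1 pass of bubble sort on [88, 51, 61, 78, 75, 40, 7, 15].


Initial: [88, 51, 61, 78, 75, 40, 7, 15]
Pass 1: [51, 61, 78, 75, 40, 7, 15, 88] (7 swaps)

After 1 pass: [51, 61, 78, 75, 40, 7, 15, 88]


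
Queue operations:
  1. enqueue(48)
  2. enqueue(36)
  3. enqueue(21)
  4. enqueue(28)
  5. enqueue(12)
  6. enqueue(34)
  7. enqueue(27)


enqueue(48) -> [48]
enqueue(36) -> [48, 36]
enqueue(21) -> [48, 36, 21]
enqueue(28) -> [48, 36, 21, 28]
enqueue(12) -> [48, 36, 21, 28, 12]
enqueue(34) -> [48, 36, 21, 28, 12, 34]
enqueue(27) -> [48, 36, 21, 28, 12, 34, 27]

Final queue: [48, 36, 21, 28, 12, 34, 27]


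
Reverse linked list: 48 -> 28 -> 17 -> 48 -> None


Step 1: curr=48, set curr.next=prev(None) | reversed so far: 48
Step 2: curr=28, set curr.next=prev(48) | reversed so far: 28 -> 48
Step 3: curr=17, set curr.next=prev(28) | reversed so far: 17 -> 28 -> 48
Step 4: curr=48, set curr.next=prev(17) | reversed so far: 48 -> 17 -> 28 -> 48

48 -> 17 -> 28 -> 48 -> None


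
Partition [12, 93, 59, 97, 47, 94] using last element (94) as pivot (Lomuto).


Pivot: 94
  12 <= 94: advance i (no swap)
  93 <= 94: advance i (no swap)
  59 <= 94: advance i (no swap)
  47 <= 94: swap -> [12, 93, 59, 47, 97, 94]
Place pivot at 4: [12, 93, 59, 47, 94, 97]

Partitioned: [12, 93, 59, 47, 94, 97]


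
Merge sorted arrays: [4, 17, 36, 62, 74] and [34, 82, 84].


Take 4 from A
Take 17 from A
Take 34 from B
Take 36 from A
Take 62 from A
Take 74 from A

Merged: [4, 17, 34, 36, 62, 74, 82, 84]


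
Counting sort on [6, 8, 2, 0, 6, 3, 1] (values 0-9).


Input: [6, 8, 2, 0, 6, 3, 1]
Counts: [1, 1, 1, 1, 0, 0, 2, 0, 1, 0]

Sorted: [0, 1, 2, 3, 6, 6, 8]


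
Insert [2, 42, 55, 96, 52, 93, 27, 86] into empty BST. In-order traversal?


Insert 2: root
Insert 42: R from 2
Insert 55: R from 2 -> R from 42
Insert 96: R from 2 -> R from 42 -> R from 55
Insert 52: R from 2 -> R from 42 -> L from 55
Insert 93: R from 2 -> R from 42 -> R from 55 -> L from 96
Insert 27: R from 2 -> L from 42
Insert 86: R from 2 -> R from 42 -> R from 55 -> L from 96 -> L from 93

In-order: [2, 27, 42, 52, 55, 86, 93, 96]


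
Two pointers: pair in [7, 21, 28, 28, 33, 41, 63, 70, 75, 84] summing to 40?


lo=0(7)+hi=9(84)=91
lo=0(7)+hi=8(75)=82
lo=0(7)+hi=7(70)=77
lo=0(7)+hi=6(63)=70
lo=0(7)+hi=5(41)=48
lo=0(7)+hi=4(33)=40

Yes: 7+33=40


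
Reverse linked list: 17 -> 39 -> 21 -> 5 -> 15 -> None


Step 1: curr=17, set curr.next=prev(None) | reversed so far: 17
Step 2: curr=39, set curr.next=prev(17) | reversed so far: 39 -> 17
Step 3: curr=21, set curr.next=prev(39) | reversed so far: 21 -> 39 -> 17
Step 4: curr=5, set curr.next=prev(21) | reversed so far: 5 -> 21 -> 39 -> 17
Step 5: curr=15, set curr.next=prev(5) | reversed so far: 15 -> 5 -> 21 -> 39 -> 17

15 -> 5 -> 21 -> 39 -> 17 -> None


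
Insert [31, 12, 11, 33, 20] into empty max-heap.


Insert 31: [31]
Insert 12: [31, 12]
Insert 11: [31, 12, 11]
Insert 33: [33, 31, 11, 12]
Insert 20: [33, 31, 11, 12, 20]

Final heap: [33, 31, 11, 12, 20]


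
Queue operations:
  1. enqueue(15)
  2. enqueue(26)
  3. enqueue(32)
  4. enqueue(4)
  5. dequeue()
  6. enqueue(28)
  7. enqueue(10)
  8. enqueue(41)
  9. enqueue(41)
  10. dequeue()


enqueue(15) -> [15]
enqueue(26) -> [15, 26]
enqueue(32) -> [15, 26, 32]
enqueue(4) -> [15, 26, 32, 4]
dequeue()->15, [26, 32, 4]
enqueue(28) -> [26, 32, 4, 28]
enqueue(10) -> [26, 32, 4, 28, 10]
enqueue(41) -> [26, 32, 4, 28, 10, 41]
enqueue(41) -> [26, 32, 4, 28, 10, 41, 41]
dequeue()->26, [32, 4, 28, 10, 41, 41]

Final queue: [32, 4, 28, 10, 41, 41]


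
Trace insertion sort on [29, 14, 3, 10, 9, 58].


Initial: [29, 14, 3, 10, 9, 58]
Insert 14: [14, 29, 3, 10, 9, 58]
Insert 3: [3, 14, 29, 10, 9, 58]
Insert 10: [3, 10, 14, 29, 9, 58]
Insert 9: [3, 9, 10, 14, 29, 58]
Insert 58: [3, 9, 10, 14, 29, 58]

Sorted: [3, 9, 10, 14, 29, 58]


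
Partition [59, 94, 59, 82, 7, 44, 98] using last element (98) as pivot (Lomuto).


Pivot: 98
  59 <= 98: advance i (no swap)
  94 <= 98: advance i (no swap)
  59 <= 98: advance i (no swap)
  82 <= 98: advance i (no swap)
  7 <= 98: advance i (no swap)
  44 <= 98: advance i (no swap)
Place pivot at 6: [59, 94, 59, 82, 7, 44, 98]

Partitioned: [59, 94, 59, 82, 7, 44, 98]


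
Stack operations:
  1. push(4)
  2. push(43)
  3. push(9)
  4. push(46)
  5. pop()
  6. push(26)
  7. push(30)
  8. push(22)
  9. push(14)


push(4) -> [4]
push(43) -> [4, 43]
push(9) -> [4, 43, 9]
push(46) -> [4, 43, 9, 46]
pop()->46, [4, 43, 9]
push(26) -> [4, 43, 9, 26]
push(30) -> [4, 43, 9, 26, 30]
push(22) -> [4, 43, 9, 26, 30, 22]
push(14) -> [4, 43, 9, 26, 30, 22, 14]

Final stack: [4, 43, 9, 26, 30, 22, 14]


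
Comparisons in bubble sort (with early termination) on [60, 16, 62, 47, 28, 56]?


Algorithm: bubble sort (with early termination)
Input: [60, 16, 62, 47, 28, 56]
Sorted: [16, 28, 47, 56, 60, 62]

14


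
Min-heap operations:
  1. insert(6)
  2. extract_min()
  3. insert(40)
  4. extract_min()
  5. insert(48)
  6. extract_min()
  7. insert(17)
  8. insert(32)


insert(6) -> [6]
extract_min()->6, []
insert(40) -> [40]
extract_min()->40, []
insert(48) -> [48]
extract_min()->48, []
insert(17) -> [17]
insert(32) -> [17, 32]

Final heap: [17, 32]


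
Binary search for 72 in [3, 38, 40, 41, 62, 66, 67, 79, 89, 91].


Step 1: lo=0, hi=9, mid=4, val=62
Step 2: lo=5, hi=9, mid=7, val=79
Step 3: lo=5, hi=6, mid=5, val=66
Step 4: lo=6, hi=6, mid=6, val=67

Not found


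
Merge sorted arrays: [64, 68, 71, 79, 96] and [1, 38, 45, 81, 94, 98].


Take 1 from B
Take 38 from B
Take 45 from B
Take 64 from A
Take 68 from A
Take 71 from A
Take 79 from A
Take 81 from B
Take 94 from B
Take 96 from A

Merged: [1, 38, 45, 64, 68, 71, 79, 81, 94, 96, 98]


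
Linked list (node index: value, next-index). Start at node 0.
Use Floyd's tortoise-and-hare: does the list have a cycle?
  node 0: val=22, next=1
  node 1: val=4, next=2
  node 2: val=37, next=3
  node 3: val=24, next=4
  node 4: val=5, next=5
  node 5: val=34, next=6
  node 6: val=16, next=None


Floyd's tortoise (slow, +1) and hare (fast, +2):
  init: slow=0, fast=0
  step 1: slow=1, fast=2
  step 2: slow=2, fast=4
  step 3: slow=3, fast=6
  step 4: fast -> None, no cycle

Cycle: no


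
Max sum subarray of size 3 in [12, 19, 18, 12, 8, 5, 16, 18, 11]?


[0:3]: 49
[1:4]: 49
[2:5]: 38
[3:6]: 25
[4:7]: 29
[5:8]: 39
[6:9]: 45

Max: 49 at [0:3]


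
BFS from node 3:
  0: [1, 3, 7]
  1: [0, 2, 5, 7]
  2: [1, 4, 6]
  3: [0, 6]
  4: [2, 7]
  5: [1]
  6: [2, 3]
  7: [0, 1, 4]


Visit 3, enqueue [0, 6]
Visit 0, enqueue [1, 7]
Visit 6, enqueue [2]
Visit 1, enqueue [5]
Visit 7, enqueue [4]
Visit 2, enqueue []
Visit 5, enqueue []
Visit 4, enqueue []

BFS order: [3, 0, 6, 1, 7, 2, 5, 4]


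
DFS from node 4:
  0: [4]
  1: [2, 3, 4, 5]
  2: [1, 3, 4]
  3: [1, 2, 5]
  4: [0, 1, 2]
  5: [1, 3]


Visit 4, push [2, 1, 0]
Visit 0, push []
Visit 1, push [5, 3, 2]
Visit 2, push [3]
Visit 3, push [5]
Visit 5, push []

DFS order: [4, 0, 1, 2, 3, 5]


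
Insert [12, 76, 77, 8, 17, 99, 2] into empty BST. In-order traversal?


Insert 12: root
Insert 76: R from 12
Insert 77: R from 12 -> R from 76
Insert 8: L from 12
Insert 17: R from 12 -> L from 76
Insert 99: R from 12 -> R from 76 -> R from 77
Insert 2: L from 12 -> L from 8

In-order: [2, 8, 12, 17, 76, 77, 99]


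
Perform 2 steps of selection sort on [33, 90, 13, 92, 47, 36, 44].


Initial: [33, 90, 13, 92, 47, 36, 44]
Step 1: min=13 at 2
  Swap: [13, 90, 33, 92, 47, 36, 44]
Step 2: min=33 at 2
  Swap: [13, 33, 90, 92, 47, 36, 44]

After 2 steps: [13, 33, 90, 92, 47, 36, 44]


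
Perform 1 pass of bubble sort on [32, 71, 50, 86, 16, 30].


Initial: [32, 71, 50, 86, 16, 30]
Pass 1: [32, 50, 71, 16, 30, 86] (3 swaps)

After 1 pass: [32, 50, 71, 16, 30, 86]


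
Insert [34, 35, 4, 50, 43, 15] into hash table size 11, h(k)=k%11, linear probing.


Insert 34: h=1 -> slot 1
Insert 35: h=2 -> slot 2
Insert 4: h=4 -> slot 4
Insert 50: h=6 -> slot 6
Insert 43: h=10 -> slot 10
Insert 15: h=4, 1 probes -> slot 5

Table: [None, 34, 35, None, 4, 15, 50, None, None, None, 43]


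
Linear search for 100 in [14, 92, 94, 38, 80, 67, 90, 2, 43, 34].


i=0: 14!=100
i=1: 92!=100
i=2: 94!=100
i=3: 38!=100
i=4: 80!=100
i=5: 67!=100
i=6: 90!=100
i=7: 2!=100
i=8: 43!=100
i=9: 34!=100

Not found, 10 comps


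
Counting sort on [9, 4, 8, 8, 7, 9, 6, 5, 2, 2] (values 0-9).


Input: [9, 4, 8, 8, 7, 9, 6, 5, 2, 2]
Counts: [0, 0, 2, 0, 1, 1, 1, 1, 2, 2]

Sorted: [2, 2, 4, 5, 6, 7, 8, 8, 9, 9]


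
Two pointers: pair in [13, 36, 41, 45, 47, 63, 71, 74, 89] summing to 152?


lo=0(13)+hi=8(89)=102
lo=1(36)+hi=8(89)=125
lo=2(41)+hi=8(89)=130
lo=3(45)+hi=8(89)=134
lo=4(47)+hi=8(89)=136
lo=5(63)+hi=8(89)=152

Yes: 63+89=152


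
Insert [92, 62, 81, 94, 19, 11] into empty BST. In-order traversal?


Insert 92: root
Insert 62: L from 92
Insert 81: L from 92 -> R from 62
Insert 94: R from 92
Insert 19: L from 92 -> L from 62
Insert 11: L from 92 -> L from 62 -> L from 19

In-order: [11, 19, 62, 81, 92, 94]


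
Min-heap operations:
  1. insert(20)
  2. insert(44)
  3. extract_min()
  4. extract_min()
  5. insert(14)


insert(20) -> [20]
insert(44) -> [20, 44]
extract_min()->20, [44]
extract_min()->44, []
insert(14) -> [14]

Final heap: [14]


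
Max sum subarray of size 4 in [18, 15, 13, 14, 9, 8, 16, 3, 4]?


[0:4]: 60
[1:5]: 51
[2:6]: 44
[3:7]: 47
[4:8]: 36
[5:9]: 31

Max: 60 at [0:4]


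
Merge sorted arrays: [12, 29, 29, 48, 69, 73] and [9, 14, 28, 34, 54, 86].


Take 9 from B
Take 12 from A
Take 14 from B
Take 28 from B
Take 29 from A
Take 29 from A
Take 34 from B
Take 48 from A
Take 54 from B
Take 69 from A
Take 73 from A

Merged: [9, 12, 14, 28, 29, 29, 34, 48, 54, 69, 73, 86]


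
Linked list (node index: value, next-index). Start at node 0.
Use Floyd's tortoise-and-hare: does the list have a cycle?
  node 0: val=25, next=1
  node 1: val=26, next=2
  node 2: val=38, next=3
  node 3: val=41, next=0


Floyd's tortoise (slow, +1) and hare (fast, +2):
  init: slow=0, fast=0
  step 1: slow=1, fast=2
  step 2: slow=2, fast=0
  step 3: slow=3, fast=2
  step 4: slow=0, fast=0
  slow == fast at node 0: cycle detected

Cycle: yes


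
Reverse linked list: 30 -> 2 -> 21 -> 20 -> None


Step 1: curr=30, set curr.next=prev(None) | reversed so far: 30
Step 2: curr=2, set curr.next=prev(30) | reversed so far: 2 -> 30
Step 3: curr=21, set curr.next=prev(2) | reversed so far: 21 -> 2 -> 30
Step 4: curr=20, set curr.next=prev(21) | reversed so far: 20 -> 21 -> 2 -> 30

20 -> 21 -> 2 -> 30 -> None


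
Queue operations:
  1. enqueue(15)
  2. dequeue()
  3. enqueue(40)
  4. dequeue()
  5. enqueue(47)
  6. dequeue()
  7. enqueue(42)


enqueue(15) -> [15]
dequeue()->15, []
enqueue(40) -> [40]
dequeue()->40, []
enqueue(47) -> [47]
dequeue()->47, []
enqueue(42) -> [42]

Final queue: [42]


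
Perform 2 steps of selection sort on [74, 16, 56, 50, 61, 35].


Initial: [74, 16, 56, 50, 61, 35]
Step 1: min=16 at 1
  Swap: [16, 74, 56, 50, 61, 35]
Step 2: min=35 at 5
  Swap: [16, 35, 56, 50, 61, 74]

After 2 steps: [16, 35, 56, 50, 61, 74]


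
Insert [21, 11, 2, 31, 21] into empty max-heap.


Insert 21: [21]
Insert 11: [21, 11]
Insert 2: [21, 11, 2]
Insert 31: [31, 21, 2, 11]
Insert 21: [31, 21, 2, 11, 21]

Final heap: [31, 21, 2, 11, 21]


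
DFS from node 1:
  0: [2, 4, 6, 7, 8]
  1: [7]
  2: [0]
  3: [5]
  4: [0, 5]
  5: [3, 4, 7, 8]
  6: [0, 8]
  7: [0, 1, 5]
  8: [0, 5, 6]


Visit 1, push [7]
Visit 7, push [5, 0]
Visit 0, push [8, 6, 4, 2]
Visit 2, push []
Visit 4, push [5]
Visit 5, push [8, 3]
Visit 3, push []
Visit 8, push [6]
Visit 6, push []

DFS order: [1, 7, 0, 2, 4, 5, 3, 8, 6]


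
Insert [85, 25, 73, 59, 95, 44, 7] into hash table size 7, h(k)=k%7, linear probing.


Insert 85: h=1 -> slot 1
Insert 25: h=4 -> slot 4
Insert 73: h=3 -> slot 3
Insert 59: h=3, 2 probes -> slot 5
Insert 95: h=4, 2 probes -> slot 6
Insert 44: h=2 -> slot 2
Insert 7: h=0 -> slot 0

Table: [7, 85, 44, 73, 25, 59, 95]


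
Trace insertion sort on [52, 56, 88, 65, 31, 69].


Initial: [52, 56, 88, 65, 31, 69]
Insert 56: [52, 56, 88, 65, 31, 69]
Insert 88: [52, 56, 88, 65, 31, 69]
Insert 65: [52, 56, 65, 88, 31, 69]
Insert 31: [31, 52, 56, 65, 88, 69]
Insert 69: [31, 52, 56, 65, 69, 88]

Sorted: [31, 52, 56, 65, 69, 88]


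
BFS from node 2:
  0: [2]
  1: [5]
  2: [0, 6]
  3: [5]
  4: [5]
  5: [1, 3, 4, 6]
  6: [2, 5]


Visit 2, enqueue [0, 6]
Visit 0, enqueue []
Visit 6, enqueue [5]
Visit 5, enqueue [1, 3, 4]
Visit 1, enqueue []
Visit 3, enqueue []
Visit 4, enqueue []

BFS order: [2, 0, 6, 5, 1, 3, 4]


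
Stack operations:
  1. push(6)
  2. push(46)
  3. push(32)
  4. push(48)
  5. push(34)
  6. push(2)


push(6) -> [6]
push(46) -> [6, 46]
push(32) -> [6, 46, 32]
push(48) -> [6, 46, 32, 48]
push(34) -> [6, 46, 32, 48, 34]
push(2) -> [6, 46, 32, 48, 34, 2]

Final stack: [6, 46, 32, 48, 34, 2]


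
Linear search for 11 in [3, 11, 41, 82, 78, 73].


i=0: 3!=11
i=1: 11==11 found!

Found at 1, 2 comps


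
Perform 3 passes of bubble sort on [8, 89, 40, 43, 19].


Initial: [8, 89, 40, 43, 19]
Pass 1: [8, 40, 43, 19, 89] (3 swaps)
Pass 2: [8, 40, 19, 43, 89] (1 swaps)
Pass 3: [8, 19, 40, 43, 89] (1 swaps)

After 3 passes: [8, 19, 40, 43, 89]


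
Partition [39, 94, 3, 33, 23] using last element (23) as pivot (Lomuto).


Pivot: 23
  3 <= 23: swap -> [3, 94, 39, 33, 23]
Place pivot at 1: [3, 23, 39, 33, 94]

Partitioned: [3, 23, 39, 33, 94]


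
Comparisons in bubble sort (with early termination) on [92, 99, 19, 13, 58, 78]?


Algorithm: bubble sort (with early termination)
Input: [92, 99, 19, 13, 58, 78]
Sorted: [13, 19, 58, 78, 92, 99]

14


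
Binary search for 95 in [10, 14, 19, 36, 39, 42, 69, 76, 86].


Step 1: lo=0, hi=8, mid=4, val=39
Step 2: lo=5, hi=8, mid=6, val=69
Step 3: lo=7, hi=8, mid=7, val=76
Step 4: lo=8, hi=8, mid=8, val=86

Not found


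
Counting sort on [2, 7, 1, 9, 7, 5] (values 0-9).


Input: [2, 7, 1, 9, 7, 5]
Counts: [0, 1, 1, 0, 0, 1, 0, 2, 0, 1]

Sorted: [1, 2, 5, 7, 7, 9]


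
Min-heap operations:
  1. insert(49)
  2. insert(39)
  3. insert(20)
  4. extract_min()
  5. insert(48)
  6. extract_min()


insert(49) -> [49]
insert(39) -> [39, 49]
insert(20) -> [20, 49, 39]
extract_min()->20, [39, 49]
insert(48) -> [39, 49, 48]
extract_min()->39, [48, 49]

Final heap: [48, 49]


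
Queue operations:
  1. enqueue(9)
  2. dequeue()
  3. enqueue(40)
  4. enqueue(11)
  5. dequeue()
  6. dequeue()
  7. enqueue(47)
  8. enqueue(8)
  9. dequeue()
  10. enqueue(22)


enqueue(9) -> [9]
dequeue()->9, []
enqueue(40) -> [40]
enqueue(11) -> [40, 11]
dequeue()->40, [11]
dequeue()->11, []
enqueue(47) -> [47]
enqueue(8) -> [47, 8]
dequeue()->47, [8]
enqueue(22) -> [8, 22]

Final queue: [8, 22]


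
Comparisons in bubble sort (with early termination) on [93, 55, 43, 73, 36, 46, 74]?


Algorithm: bubble sort (with early termination)
Input: [93, 55, 43, 73, 36, 46, 74]
Sorted: [36, 43, 46, 55, 73, 74, 93]

20


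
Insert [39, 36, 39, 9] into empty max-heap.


Insert 39: [39]
Insert 36: [39, 36]
Insert 39: [39, 36, 39]
Insert 9: [39, 36, 39, 9]

Final heap: [39, 36, 39, 9]


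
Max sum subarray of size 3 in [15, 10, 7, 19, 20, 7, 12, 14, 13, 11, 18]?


[0:3]: 32
[1:4]: 36
[2:5]: 46
[3:6]: 46
[4:7]: 39
[5:8]: 33
[6:9]: 39
[7:10]: 38
[8:11]: 42

Max: 46 at [2:5]


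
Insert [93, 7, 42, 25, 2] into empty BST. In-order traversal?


Insert 93: root
Insert 7: L from 93
Insert 42: L from 93 -> R from 7
Insert 25: L from 93 -> R from 7 -> L from 42
Insert 2: L from 93 -> L from 7

In-order: [2, 7, 25, 42, 93]


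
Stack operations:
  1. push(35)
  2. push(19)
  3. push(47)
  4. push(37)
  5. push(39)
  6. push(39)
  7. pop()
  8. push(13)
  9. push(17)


push(35) -> [35]
push(19) -> [35, 19]
push(47) -> [35, 19, 47]
push(37) -> [35, 19, 47, 37]
push(39) -> [35, 19, 47, 37, 39]
push(39) -> [35, 19, 47, 37, 39, 39]
pop()->39, [35, 19, 47, 37, 39]
push(13) -> [35, 19, 47, 37, 39, 13]
push(17) -> [35, 19, 47, 37, 39, 13, 17]

Final stack: [35, 19, 47, 37, 39, 13, 17]


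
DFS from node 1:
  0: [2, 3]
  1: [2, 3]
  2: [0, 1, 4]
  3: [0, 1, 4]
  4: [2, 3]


Visit 1, push [3, 2]
Visit 2, push [4, 0]
Visit 0, push [3]
Visit 3, push [4]
Visit 4, push []

DFS order: [1, 2, 0, 3, 4]


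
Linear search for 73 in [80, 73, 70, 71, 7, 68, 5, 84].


i=0: 80!=73
i=1: 73==73 found!

Found at 1, 2 comps


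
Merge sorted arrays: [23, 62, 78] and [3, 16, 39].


Take 3 from B
Take 16 from B
Take 23 from A
Take 39 from B

Merged: [3, 16, 23, 39, 62, 78]


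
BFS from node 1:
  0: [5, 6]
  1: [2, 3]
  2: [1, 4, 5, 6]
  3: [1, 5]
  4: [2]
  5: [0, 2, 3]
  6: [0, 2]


Visit 1, enqueue [2, 3]
Visit 2, enqueue [4, 5, 6]
Visit 3, enqueue []
Visit 4, enqueue []
Visit 5, enqueue [0]
Visit 6, enqueue []
Visit 0, enqueue []

BFS order: [1, 2, 3, 4, 5, 6, 0]


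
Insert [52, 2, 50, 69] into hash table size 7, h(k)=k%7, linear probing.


Insert 52: h=3 -> slot 3
Insert 2: h=2 -> slot 2
Insert 50: h=1 -> slot 1
Insert 69: h=6 -> slot 6

Table: [None, 50, 2, 52, None, None, 69]


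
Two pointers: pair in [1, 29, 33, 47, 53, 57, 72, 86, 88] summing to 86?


lo=0(1)+hi=8(88)=89
lo=0(1)+hi=7(86)=87
lo=0(1)+hi=6(72)=73
lo=1(29)+hi=6(72)=101
lo=1(29)+hi=5(57)=86

Yes: 29+57=86


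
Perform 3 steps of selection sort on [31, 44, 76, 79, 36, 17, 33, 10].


Initial: [31, 44, 76, 79, 36, 17, 33, 10]
Step 1: min=10 at 7
  Swap: [10, 44, 76, 79, 36, 17, 33, 31]
Step 2: min=17 at 5
  Swap: [10, 17, 76, 79, 36, 44, 33, 31]
Step 3: min=31 at 7
  Swap: [10, 17, 31, 79, 36, 44, 33, 76]

After 3 steps: [10, 17, 31, 79, 36, 44, 33, 76]


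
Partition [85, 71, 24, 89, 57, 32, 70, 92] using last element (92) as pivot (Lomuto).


Pivot: 92
  85 <= 92: advance i (no swap)
  71 <= 92: advance i (no swap)
  24 <= 92: advance i (no swap)
  89 <= 92: advance i (no swap)
  57 <= 92: advance i (no swap)
  32 <= 92: advance i (no swap)
  70 <= 92: advance i (no swap)
Place pivot at 7: [85, 71, 24, 89, 57, 32, 70, 92]

Partitioned: [85, 71, 24, 89, 57, 32, 70, 92]


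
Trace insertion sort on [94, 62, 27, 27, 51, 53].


Initial: [94, 62, 27, 27, 51, 53]
Insert 62: [62, 94, 27, 27, 51, 53]
Insert 27: [27, 62, 94, 27, 51, 53]
Insert 27: [27, 27, 62, 94, 51, 53]
Insert 51: [27, 27, 51, 62, 94, 53]
Insert 53: [27, 27, 51, 53, 62, 94]

Sorted: [27, 27, 51, 53, 62, 94]


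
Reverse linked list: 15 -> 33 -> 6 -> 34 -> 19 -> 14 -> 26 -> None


Step 1: curr=15, set curr.next=prev(None) | reversed so far: 15
Step 2: curr=33, set curr.next=prev(15) | reversed so far: 33 -> 15
Step 3: curr=6, set curr.next=prev(33) | reversed so far: 6 -> 33 -> 15
Step 4: curr=34, set curr.next=prev(6) | reversed so far: 34 -> 6 -> 33 -> 15
Step 5: curr=19, set curr.next=prev(34) | reversed so far: 19 -> 34 -> 6 -> 33 -> 15
Step 6: curr=14, set curr.next=prev(19) | reversed so far: 14 -> 19 -> 34 -> 6 -> 33 -> 15
Step 7: curr=26, set curr.next=prev(14) | reversed so far: 26 -> 14 -> 19 -> 34 -> 6 -> 33 -> 15

26 -> 14 -> 19 -> 34 -> 6 -> 33 -> 15 -> None


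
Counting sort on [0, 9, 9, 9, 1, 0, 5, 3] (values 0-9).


Input: [0, 9, 9, 9, 1, 0, 5, 3]
Counts: [2, 1, 0, 1, 0, 1, 0, 0, 0, 3]

Sorted: [0, 0, 1, 3, 5, 9, 9, 9]


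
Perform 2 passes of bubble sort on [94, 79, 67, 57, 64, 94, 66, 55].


Initial: [94, 79, 67, 57, 64, 94, 66, 55]
Pass 1: [79, 67, 57, 64, 94, 66, 55, 94] (6 swaps)
Pass 2: [67, 57, 64, 79, 66, 55, 94, 94] (5 swaps)

After 2 passes: [67, 57, 64, 79, 66, 55, 94, 94]


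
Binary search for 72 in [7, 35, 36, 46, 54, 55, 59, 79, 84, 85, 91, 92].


Step 1: lo=0, hi=11, mid=5, val=55
Step 2: lo=6, hi=11, mid=8, val=84
Step 3: lo=6, hi=7, mid=6, val=59
Step 4: lo=7, hi=7, mid=7, val=79

Not found


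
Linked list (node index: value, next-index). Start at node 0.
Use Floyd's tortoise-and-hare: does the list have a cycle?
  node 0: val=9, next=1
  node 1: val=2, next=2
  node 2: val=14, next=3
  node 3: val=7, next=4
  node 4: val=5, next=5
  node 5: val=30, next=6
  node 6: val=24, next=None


Floyd's tortoise (slow, +1) and hare (fast, +2):
  init: slow=0, fast=0
  step 1: slow=1, fast=2
  step 2: slow=2, fast=4
  step 3: slow=3, fast=6
  step 4: fast -> None, no cycle

Cycle: no


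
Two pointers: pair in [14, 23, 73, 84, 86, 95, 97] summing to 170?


lo=0(14)+hi=6(97)=111
lo=1(23)+hi=6(97)=120
lo=2(73)+hi=6(97)=170

Yes: 73+97=170


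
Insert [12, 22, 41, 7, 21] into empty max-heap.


Insert 12: [12]
Insert 22: [22, 12]
Insert 41: [41, 12, 22]
Insert 7: [41, 12, 22, 7]
Insert 21: [41, 21, 22, 7, 12]

Final heap: [41, 21, 22, 7, 12]


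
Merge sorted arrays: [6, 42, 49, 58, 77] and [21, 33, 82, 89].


Take 6 from A
Take 21 from B
Take 33 from B
Take 42 from A
Take 49 from A
Take 58 from A
Take 77 from A

Merged: [6, 21, 33, 42, 49, 58, 77, 82, 89]


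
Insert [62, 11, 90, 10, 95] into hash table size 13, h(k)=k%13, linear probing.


Insert 62: h=10 -> slot 10
Insert 11: h=11 -> slot 11
Insert 90: h=12 -> slot 12
Insert 10: h=10, 3 probes -> slot 0
Insert 95: h=4 -> slot 4

Table: [10, None, None, None, 95, None, None, None, None, None, 62, 11, 90]


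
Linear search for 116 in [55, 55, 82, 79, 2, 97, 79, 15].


i=0: 55!=116
i=1: 55!=116
i=2: 82!=116
i=3: 79!=116
i=4: 2!=116
i=5: 97!=116
i=6: 79!=116
i=7: 15!=116

Not found, 8 comps


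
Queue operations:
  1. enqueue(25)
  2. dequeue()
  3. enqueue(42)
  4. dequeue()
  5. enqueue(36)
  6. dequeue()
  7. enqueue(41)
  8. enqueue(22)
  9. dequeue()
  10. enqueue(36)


enqueue(25) -> [25]
dequeue()->25, []
enqueue(42) -> [42]
dequeue()->42, []
enqueue(36) -> [36]
dequeue()->36, []
enqueue(41) -> [41]
enqueue(22) -> [41, 22]
dequeue()->41, [22]
enqueue(36) -> [22, 36]

Final queue: [22, 36]


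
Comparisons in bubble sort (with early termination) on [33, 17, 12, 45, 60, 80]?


Algorithm: bubble sort (with early termination)
Input: [33, 17, 12, 45, 60, 80]
Sorted: [12, 17, 33, 45, 60, 80]

12


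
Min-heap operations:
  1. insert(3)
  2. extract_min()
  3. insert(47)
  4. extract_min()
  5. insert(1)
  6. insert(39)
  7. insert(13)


insert(3) -> [3]
extract_min()->3, []
insert(47) -> [47]
extract_min()->47, []
insert(1) -> [1]
insert(39) -> [1, 39]
insert(13) -> [1, 39, 13]

Final heap: [1, 39, 13]


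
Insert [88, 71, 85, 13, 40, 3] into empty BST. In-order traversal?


Insert 88: root
Insert 71: L from 88
Insert 85: L from 88 -> R from 71
Insert 13: L from 88 -> L from 71
Insert 40: L from 88 -> L from 71 -> R from 13
Insert 3: L from 88 -> L from 71 -> L from 13

In-order: [3, 13, 40, 71, 85, 88]


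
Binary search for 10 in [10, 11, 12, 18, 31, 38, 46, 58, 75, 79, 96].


Step 1: lo=0, hi=10, mid=5, val=38
Step 2: lo=0, hi=4, mid=2, val=12
Step 3: lo=0, hi=1, mid=0, val=10

Found at index 0


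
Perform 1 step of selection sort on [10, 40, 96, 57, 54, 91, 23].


Initial: [10, 40, 96, 57, 54, 91, 23]
Step 1: min=10 at 0
  Swap: [10, 40, 96, 57, 54, 91, 23]

After 1 step: [10, 40, 96, 57, 54, 91, 23]


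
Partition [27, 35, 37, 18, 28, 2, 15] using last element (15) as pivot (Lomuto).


Pivot: 15
  2 <= 15: swap -> [2, 35, 37, 18, 28, 27, 15]
Place pivot at 1: [2, 15, 37, 18, 28, 27, 35]

Partitioned: [2, 15, 37, 18, 28, 27, 35]


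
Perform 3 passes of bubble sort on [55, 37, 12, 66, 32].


Initial: [55, 37, 12, 66, 32]
Pass 1: [37, 12, 55, 32, 66] (3 swaps)
Pass 2: [12, 37, 32, 55, 66] (2 swaps)
Pass 3: [12, 32, 37, 55, 66] (1 swaps)

After 3 passes: [12, 32, 37, 55, 66]


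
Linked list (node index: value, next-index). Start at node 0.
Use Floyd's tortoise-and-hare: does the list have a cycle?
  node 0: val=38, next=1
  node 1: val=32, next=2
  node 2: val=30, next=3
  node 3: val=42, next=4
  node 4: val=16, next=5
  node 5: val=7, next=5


Floyd's tortoise (slow, +1) and hare (fast, +2):
  init: slow=0, fast=0
  step 1: slow=1, fast=2
  step 2: slow=2, fast=4
  step 3: slow=3, fast=5
  step 4: slow=4, fast=5
  step 5: slow=5, fast=5
  slow == fast at node 5: cycle detected

Cycle: yes
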